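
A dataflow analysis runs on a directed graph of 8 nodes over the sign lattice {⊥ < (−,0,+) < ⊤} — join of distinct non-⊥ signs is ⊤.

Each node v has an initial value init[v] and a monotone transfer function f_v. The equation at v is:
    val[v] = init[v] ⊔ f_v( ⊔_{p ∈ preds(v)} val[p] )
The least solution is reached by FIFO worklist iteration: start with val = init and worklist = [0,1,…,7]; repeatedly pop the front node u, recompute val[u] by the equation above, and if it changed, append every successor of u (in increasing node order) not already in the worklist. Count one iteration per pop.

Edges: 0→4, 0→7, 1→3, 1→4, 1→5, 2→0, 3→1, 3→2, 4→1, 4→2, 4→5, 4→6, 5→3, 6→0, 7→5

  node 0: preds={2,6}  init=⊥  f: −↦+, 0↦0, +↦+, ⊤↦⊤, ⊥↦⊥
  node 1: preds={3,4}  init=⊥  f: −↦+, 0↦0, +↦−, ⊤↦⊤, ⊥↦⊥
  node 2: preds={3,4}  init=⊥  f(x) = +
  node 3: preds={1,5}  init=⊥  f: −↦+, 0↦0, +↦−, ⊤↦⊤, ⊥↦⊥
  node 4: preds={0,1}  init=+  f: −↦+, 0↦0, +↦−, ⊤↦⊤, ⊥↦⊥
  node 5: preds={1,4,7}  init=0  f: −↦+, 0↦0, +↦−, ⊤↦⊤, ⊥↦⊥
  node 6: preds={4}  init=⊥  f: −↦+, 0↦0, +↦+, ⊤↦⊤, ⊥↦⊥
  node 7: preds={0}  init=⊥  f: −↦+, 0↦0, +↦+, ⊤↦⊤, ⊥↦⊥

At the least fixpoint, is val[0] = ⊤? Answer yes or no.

yes

Worklist (22 pops):
  #1 pop 0: in=⊥ → ⊥ (no change)
  #2 pop 1: in=+ → − (was ⊥); enqueue []
  #3 pop 2: in=+ → + (was ⊥); enqueue [0]
  #4 pop 3: in=⊤ → ⊤ (was ⊥); enqueue [1,2]
  #5 pop 4: in=− → + (no change)
  #6 pop 5: in=⊤ → ⊤ (was 0); enqueue [3]
  #7 pop 6: in=+ → + (was ⊥); enqueue []
  #8 pop 7: in=⊥ → ⊥ (no change)
  #9 pop 0: in=+ → + (was ⊥); enqueue [4,7]
  #10 pop 1: in=⊤ → ⊤ (was −); enqueue [5]
  #11 pop 2: in=⊤ → + (no change)
  #12 pop 3: in=⊤ → ⊤ (no change)
  #13 pop 4: in=⊤ → ⊤ (was +); enqueue [1,2,6]
  #14 pop 7: in=+ → + (was ⊥); enqueue []
  #15 pop 5: in=⊤ → ⊤ (no change)
  #16 pop 1: in=⊤ → ⊤ (no change)
  #17 pop 2: in=⊤ → + (no change)
  #18 pop 6: in=⊤ → ⊤ (was +); enqueue [0]
  #19 pop 0: in=⊤ → ⊤ (was +); enqueue [4,7]
  #20 pop 4: in=⊤ → ⊤ (no change)
  #21 pop 7: in=⊤ → ⊤ (was +); enqueue [5]
  #22 pop 5: in=⊤ → ⊤ (no change)

Fixpoint:
  val[0] = ⊤
  val[1] = ⊤
  val[2] = +
  val[3] = ⊤
  val[4] = ⊤
  val[5] = ⊤
  val[6] = ⊤
  val[7] = ⊤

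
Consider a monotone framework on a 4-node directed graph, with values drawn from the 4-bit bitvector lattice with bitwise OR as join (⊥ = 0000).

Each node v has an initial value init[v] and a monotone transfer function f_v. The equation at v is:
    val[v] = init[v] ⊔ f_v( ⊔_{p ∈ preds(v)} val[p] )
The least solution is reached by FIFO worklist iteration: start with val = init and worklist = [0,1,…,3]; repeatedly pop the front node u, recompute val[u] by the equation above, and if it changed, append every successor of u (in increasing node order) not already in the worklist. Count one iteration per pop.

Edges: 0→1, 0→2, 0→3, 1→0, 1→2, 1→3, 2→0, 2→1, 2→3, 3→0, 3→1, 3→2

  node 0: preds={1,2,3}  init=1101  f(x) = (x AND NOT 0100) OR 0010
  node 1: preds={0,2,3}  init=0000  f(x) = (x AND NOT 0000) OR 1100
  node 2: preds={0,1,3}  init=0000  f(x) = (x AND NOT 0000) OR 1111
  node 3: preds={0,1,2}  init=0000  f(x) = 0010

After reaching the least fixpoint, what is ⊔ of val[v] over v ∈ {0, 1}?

Worklist (7 pops):
  #1 pop 0: in=0000 → 1111 (was 1101); enqueue []
  #2 pop 1: in=1111 → 1111 (was 0000); enqueue [0]
  #3 pop 2: in=1111 → 1111 (was 0000); enqueue [1]
  #4 pop 3: in=1111 → 0010 (was 0000); enqueue [2]
  #5 pop 0: in=1111 → 1111 (no change)
  #6 pop 1: in=1111 → 1111 (no change)
  #7 pop 2: in=1111 → 1111 (no change)

Fixpoint:
  val[0] = 1111
  val[1] = 1111
  val[2] = 1111
  val[3] = 0010

1111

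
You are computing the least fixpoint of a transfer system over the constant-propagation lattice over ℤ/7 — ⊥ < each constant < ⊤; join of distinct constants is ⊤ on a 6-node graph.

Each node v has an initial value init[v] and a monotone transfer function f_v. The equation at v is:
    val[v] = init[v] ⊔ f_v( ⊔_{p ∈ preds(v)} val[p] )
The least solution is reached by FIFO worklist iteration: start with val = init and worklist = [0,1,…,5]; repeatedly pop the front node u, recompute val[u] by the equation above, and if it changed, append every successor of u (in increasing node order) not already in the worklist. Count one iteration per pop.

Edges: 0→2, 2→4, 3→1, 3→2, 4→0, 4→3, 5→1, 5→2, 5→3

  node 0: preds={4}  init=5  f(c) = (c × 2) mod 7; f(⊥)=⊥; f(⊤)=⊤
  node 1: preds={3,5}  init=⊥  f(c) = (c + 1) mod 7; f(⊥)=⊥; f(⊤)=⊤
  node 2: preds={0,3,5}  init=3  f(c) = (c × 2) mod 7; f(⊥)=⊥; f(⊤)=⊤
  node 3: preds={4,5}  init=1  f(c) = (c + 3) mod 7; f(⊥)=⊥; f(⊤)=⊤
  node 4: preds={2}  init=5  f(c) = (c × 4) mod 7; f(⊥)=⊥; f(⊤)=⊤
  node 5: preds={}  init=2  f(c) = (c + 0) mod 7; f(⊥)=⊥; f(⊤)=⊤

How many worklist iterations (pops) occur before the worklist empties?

10

Trace (10 dequeues):
  [1] u=0 | in 5 | out ⊤ | prev 5 | push {}
  [2] u=1 | in ⊤ | out ⊤ | prev ⊥ | push {}
  [3] u=2 | in ⊤ | out ⊤ | prev 3 | push {}
  [4] u=3 | in ⊤ | out ⊤ | prev 1 | push {1,2}
  [5] u=4 | in ⊤ | out ⊤ | prev 5 | push {0,3}
  [6] u=5 | in ⊥ | out 2 | ==
  [7] u=1 | in ⊤ | out ⊤ | ==
  [8] u=2 | in ⊤ | out ⊤ | ==
  [9] u=0 | in ⊤ | out ⊤ | ==
  [10] u=3 | in ⊤ | out ⊤ | ==

Converged values:
  [0] ⊤
  [1] ⊤
  [2] ⊤
  [3] ⊤
  [4] ⊤
  [5] 2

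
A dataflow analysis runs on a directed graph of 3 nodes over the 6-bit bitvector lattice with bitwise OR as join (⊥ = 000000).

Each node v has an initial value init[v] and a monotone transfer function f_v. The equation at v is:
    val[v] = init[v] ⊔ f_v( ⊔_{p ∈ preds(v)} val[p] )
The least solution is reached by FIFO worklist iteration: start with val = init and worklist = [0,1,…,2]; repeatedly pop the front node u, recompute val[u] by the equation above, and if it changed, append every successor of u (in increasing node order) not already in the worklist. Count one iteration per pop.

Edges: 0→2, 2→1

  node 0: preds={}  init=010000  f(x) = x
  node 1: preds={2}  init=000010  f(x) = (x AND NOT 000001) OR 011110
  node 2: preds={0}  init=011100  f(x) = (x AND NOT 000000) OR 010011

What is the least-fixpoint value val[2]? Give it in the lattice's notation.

011111

Iteration log — 4 steps:
  step 1. node 0  ⊔preds=000000  new=010000  stable
  step 2. node 1  ⊔preds=011100  new=011110  old=000010  +wl: 
  step 3. node 2  ⊔preds=010000  new=011111  old=011100  +wl: 1
  step 4. node 1  ⊔preds=011111  new=011110  stable

Least fixpoint reached:
  node 0: 010000
  node 1: 011110
  node 2: 011111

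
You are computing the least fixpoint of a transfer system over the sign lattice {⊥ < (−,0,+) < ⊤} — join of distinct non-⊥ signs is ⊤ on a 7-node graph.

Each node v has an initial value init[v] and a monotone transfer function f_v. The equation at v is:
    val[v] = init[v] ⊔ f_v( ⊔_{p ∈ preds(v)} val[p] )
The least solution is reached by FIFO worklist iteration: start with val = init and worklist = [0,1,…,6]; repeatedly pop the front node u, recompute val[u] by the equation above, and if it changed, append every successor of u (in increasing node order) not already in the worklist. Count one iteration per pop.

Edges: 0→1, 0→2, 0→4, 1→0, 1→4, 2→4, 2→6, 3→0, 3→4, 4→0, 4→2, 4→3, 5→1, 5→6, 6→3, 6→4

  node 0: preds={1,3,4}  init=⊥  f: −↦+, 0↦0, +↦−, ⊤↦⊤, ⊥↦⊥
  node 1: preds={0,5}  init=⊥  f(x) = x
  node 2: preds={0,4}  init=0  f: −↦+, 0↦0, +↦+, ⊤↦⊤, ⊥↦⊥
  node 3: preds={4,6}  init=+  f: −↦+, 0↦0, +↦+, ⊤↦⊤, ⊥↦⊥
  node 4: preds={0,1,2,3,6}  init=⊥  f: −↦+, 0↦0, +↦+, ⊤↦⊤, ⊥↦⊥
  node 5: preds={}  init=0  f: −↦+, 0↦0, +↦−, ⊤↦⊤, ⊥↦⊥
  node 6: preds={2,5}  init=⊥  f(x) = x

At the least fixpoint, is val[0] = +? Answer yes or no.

no

Iteration log — 13 steps:
  step 1. node 0  ⊔preds=+  new=−  old=⊥  +wl: 
  step 2. node 1  ⊔preds=⊤  new=⊤  old=⊥  +wl: 0
  step 3. node 2  ⊔preds=−  new=⊤  old=0  +wl: 
  step 4. node 3  ⊔preds=⊥  new=+  stable
  step 5. node 4  ⊔preds=⊤  new=⊤  old=⊥  +wl: 2,3
  step 6. node 5  ⊔preds=⊥  new=0  stable
  step 7. node 6  ⊔preds=⊤  new=⊤  old=⊥  +wl: 4
  step 8. node 0  ⊔preds=⊤  new=⊤  old=−  +wl: 1
  step 9. node 2  ⊔preds=⊤  new=⊤  stable
  step 10. node 3  ⊔preds=⊤  new=⊤  old=+  +wl: 0
  step 11. node 4  ⊔preds=⊤  new=⊤  stable
  step 12. node 1  ⊔preds=⊤  new=⊤  stable
  step 13. node 0  ⊔preds=⊤  new=⊤  stable

Least fixpoint reached:
  node 0: ⊤
  node 1: ⊤
  node 2: ⊤
  node 3: ⊤
  node 4: ⊤
  node 5: 0
  node 6: ⊤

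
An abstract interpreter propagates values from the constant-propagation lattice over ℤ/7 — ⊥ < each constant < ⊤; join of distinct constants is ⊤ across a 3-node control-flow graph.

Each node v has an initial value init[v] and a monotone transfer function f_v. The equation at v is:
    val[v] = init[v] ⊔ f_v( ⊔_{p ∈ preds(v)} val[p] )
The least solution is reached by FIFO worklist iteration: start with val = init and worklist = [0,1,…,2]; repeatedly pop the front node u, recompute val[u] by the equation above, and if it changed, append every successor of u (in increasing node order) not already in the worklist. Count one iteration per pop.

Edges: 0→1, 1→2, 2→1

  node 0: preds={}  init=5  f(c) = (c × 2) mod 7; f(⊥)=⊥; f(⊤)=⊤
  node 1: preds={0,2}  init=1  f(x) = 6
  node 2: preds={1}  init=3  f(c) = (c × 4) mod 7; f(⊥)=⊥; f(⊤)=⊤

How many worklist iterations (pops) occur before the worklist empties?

4

Iteration log — 4 steps:
  step 1. node 0  ⊔preds=⊥  new=5  stable
  step 2. node 1  ⊔preds=⊤  new=⊤  old=1  +wl: 
  step 3. node 2  ⊔preds=⊤  new=⊤  old=3  +wl: 1
  step 4. node 1  ⊔preds=⊤  new=⊤  stable

Least fixpoint reached:
  node 0: 5
  node 1: ⊤
  node 2: ⊤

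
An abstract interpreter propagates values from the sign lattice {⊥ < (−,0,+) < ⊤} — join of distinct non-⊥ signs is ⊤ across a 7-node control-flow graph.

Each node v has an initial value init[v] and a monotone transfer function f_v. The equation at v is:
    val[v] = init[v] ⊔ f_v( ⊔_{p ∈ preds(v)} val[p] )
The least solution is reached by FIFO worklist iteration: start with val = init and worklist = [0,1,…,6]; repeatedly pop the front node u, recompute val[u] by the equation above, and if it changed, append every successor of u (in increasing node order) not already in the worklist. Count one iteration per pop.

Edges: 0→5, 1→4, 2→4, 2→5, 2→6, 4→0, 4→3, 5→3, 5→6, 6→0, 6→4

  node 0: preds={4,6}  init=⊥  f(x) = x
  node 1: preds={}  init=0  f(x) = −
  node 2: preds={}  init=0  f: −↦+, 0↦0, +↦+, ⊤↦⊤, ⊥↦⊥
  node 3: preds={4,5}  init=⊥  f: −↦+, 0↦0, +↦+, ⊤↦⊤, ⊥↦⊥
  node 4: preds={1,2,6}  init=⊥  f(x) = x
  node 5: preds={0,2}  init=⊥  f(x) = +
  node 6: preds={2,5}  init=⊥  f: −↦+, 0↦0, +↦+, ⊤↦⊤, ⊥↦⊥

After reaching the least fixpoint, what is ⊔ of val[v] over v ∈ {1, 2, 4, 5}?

⊤

Worklist (11 pops):
  #1 pop 0: in=⊥ → ⊥ (no change)
  #2 pop 1: in=⊥ → ⊤ (was 0); enqueue []
  #3 pop 2: in=⊥ → 0 (no change)
  #4 pop 3: in=⊥ → ⊥ (no change)
  #5 pop 4: in=⊤ → ⊤ (was ⊥); enqueue [0,3]
  #6 pop 5: in=0 → + (was ⊥); enqueue []
  #7 pop 6: in=⊤ → ⊤ (was ⊥); enqueue [4]
  #8 pop 0: in=⊤ → ⊤ (was ⊥); enqueue [5]
  #9 pop 3: in=⊤ → ⊤ (was ⊥); enqueue []
  #10 pop 4: in=⊤ → ⊤ (no change)
  #11 pop 5: in=⊤ → + (no change)

Fixpoint:
  val[0] = ⊤
  val[1] = ⊤
  val[2] = 0
  val[3] = ⊤
  val[4] = ⊤
  val[5] = +
  val[6] = ⊤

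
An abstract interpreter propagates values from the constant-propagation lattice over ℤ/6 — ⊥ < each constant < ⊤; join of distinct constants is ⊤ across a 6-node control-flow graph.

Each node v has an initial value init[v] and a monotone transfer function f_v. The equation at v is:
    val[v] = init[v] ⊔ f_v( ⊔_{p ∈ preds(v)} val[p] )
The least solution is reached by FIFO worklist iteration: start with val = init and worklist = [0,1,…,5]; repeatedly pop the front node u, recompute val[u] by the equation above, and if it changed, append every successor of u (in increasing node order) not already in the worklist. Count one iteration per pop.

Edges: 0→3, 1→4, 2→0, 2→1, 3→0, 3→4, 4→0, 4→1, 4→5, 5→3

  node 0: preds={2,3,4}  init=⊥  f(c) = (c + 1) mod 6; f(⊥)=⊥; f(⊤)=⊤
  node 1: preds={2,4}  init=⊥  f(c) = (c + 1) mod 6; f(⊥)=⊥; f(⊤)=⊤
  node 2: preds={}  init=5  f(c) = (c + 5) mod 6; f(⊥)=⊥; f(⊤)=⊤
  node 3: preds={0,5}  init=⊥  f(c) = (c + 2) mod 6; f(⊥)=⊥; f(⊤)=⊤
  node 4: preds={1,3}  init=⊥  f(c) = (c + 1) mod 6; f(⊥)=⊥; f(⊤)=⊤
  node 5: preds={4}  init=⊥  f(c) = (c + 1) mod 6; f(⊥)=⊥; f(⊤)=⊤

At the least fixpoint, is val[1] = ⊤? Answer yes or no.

Iteration log — 11 steps:
  step 1. node 0  ⊔preds=5  new=0  old=⊥  +wl: 
  step 2. node 1  ⊔preds=5  new=0  old=⊥  +wl: 
  step 3. node 2  ⊔preds=⊥  new=5  stable
  step 4. node 3  ⊔preds=0  new=2  old=⊥  +wl: 0
  step 5. node 4  ⊔preds=⊤  new=⊤  old=⊥  +wl: 1
  step 6. node 5  ⊔preds=⊤  new=⊤  old=⊥  +wl: 3
  step 7. node 0  ⊔preds=⊤  new=⊤  old=0  +wl: 
  step 8. node 1  ⊔preds=⊤  new=⊤  old=0  +wl: 4
  step 9. node 3  ⊔preds=⊤  new=⊤  old=2  +wl: 0
  step 10. node 4  ⊔preds=⊤  new=⊤  stable
  step 11. node 0  ⊔preds=⊤  new=⊤  stable

Least fixpoint reached:
  node 0: ⊤
  node 1: ⊤
  node 2: 5
  node 3: ⊤
  node 4: ⊤
  node 5: ⊤

yes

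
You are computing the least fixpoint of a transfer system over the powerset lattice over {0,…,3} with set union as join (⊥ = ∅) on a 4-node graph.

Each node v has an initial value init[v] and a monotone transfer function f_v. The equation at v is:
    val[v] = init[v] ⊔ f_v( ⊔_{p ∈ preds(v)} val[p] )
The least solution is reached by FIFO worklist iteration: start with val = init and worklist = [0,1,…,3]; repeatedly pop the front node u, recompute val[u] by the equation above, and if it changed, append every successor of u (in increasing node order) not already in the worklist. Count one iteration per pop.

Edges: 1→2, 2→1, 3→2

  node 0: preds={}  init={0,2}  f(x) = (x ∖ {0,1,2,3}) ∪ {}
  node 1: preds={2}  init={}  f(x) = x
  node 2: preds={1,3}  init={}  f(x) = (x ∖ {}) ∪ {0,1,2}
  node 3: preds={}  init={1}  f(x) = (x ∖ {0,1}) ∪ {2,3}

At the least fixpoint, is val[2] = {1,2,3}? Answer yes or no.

Worklist (8 pops):
  #1 pop 0: in={} → {0,2} (no change)
  #2 pop 1: in={} → {} (no change)
  #3 pop 2: in={1} → {0,1,2} (was {}); enqueue [1]
  #4 pop 3: in={} → {1,2,3} (was {1}); enqueue [2]
  #5 pop 1: in={0,1,2} → {0,1,2} (was {}); enqueue []
  #6 pop 2: in={0,1,2,3} → {0,1,2,3} (was {0,1,2}); enqueue [1]
  #7 pop 1: in={0,1,2,3} → {0,1,2,3} (was {0,1,2}); enqueue [2]
  #8 pop 2: in={0,1,2,3} → {0,1,2,3} (no change)

Fixpoint:
  val[0] = {0,2}
  val[1] = {0,1,2,3}
  val[2] = {0,1,2,3}
  val[3] = {1,2,3}

no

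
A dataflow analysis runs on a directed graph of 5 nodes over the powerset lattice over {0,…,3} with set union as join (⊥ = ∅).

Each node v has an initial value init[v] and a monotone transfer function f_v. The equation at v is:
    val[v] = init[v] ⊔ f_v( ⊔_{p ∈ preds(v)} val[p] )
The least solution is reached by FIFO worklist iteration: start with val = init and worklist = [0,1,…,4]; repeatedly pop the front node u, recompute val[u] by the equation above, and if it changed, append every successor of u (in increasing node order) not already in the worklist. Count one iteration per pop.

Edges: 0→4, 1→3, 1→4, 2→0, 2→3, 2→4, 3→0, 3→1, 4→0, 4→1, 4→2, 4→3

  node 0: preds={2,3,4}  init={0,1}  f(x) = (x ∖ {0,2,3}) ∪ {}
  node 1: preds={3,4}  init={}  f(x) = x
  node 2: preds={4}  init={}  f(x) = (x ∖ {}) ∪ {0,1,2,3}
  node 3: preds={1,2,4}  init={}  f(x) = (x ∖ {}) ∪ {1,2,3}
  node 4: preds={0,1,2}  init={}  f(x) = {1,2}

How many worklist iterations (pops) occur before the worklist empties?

Worklist (10 pops):
  #1 pop 0: in={} → {0,1} (no change)
  #2 pop 1: in={} → {} (no change)
  #3 pop 2: in={} → {0,1,2,3} (was {}); enqueue [0]
  #4 pop 3: in={0,1,2,3} → {0,1,2,3} (was {}); enqueue [1]
  #5 pop 4: in={0,1,2,3} → {1,2} (was {}); enqueue [2,3]
  #6 pop 0: in={0,1,2,3} → {0,1} (no change)
  #7 pop 1: in={0,1,2,3} → {0,1,2,3} (was {}); enqueue [4]
  #8 pop 2: in={1,2} → {0,1,2,3} (no change)
  #9 pop 3: in={0,1,2,3} → {0,1,2,3} (no change)
  #10 pop 4: in={0,1,2,3} → {1,2} (no change)

Fixpoint:
  val[0] = {0,1}
  val[1] = {0,1,2,3}
  val[2] = {0,1,2,3}
  val[3] = {0,1,2,3}
  val[4] = {1,2}

10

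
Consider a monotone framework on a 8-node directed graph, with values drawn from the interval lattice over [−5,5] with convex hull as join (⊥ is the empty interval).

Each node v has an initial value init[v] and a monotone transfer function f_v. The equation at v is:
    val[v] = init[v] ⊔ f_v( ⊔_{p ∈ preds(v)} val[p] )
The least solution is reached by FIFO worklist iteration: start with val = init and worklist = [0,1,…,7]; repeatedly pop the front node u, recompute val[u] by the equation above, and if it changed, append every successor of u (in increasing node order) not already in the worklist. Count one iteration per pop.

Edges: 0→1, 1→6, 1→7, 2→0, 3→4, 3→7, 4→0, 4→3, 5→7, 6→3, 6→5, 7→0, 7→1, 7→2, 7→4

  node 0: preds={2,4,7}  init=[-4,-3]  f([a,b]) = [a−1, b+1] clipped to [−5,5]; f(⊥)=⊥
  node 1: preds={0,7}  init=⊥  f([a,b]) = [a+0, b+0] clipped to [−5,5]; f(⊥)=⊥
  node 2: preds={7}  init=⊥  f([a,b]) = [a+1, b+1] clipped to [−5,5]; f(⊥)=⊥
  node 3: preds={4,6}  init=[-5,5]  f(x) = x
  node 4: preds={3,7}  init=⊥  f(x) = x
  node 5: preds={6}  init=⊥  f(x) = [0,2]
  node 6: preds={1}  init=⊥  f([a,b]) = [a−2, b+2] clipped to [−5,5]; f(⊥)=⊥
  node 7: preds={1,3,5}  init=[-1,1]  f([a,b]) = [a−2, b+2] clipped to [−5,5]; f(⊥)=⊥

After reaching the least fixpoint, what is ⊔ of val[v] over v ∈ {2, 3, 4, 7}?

[-5,5]

Worklist (19 pops):
  #1 pop 0: in=[-1,1] → [-4,2] (was [-4,-3]); enqueue []
  #2 pop 1: in=[-4,2] → [-4,2] (was ⊥); enqueue []
  #3 pop 2: in=[-1,1] → [0,2] (was ⊥); enqueue [0]
  #4 pop 3: in=⊥ → [-5,5] (no change)
  #5 pop 4: in=[-5,5] → [-5,5] (was ⊥); enqueue [3]
  #6 pop 5: in=⊥ → [0,2] (was ⊥); enqueue []
  #7 pop 6: in=[-4,2] → [-5,4] (was ⊥); enqueue [5]
  #8 pop 7: in=[-5,5] → [-5,5] (was [-1,1]); enqueue [1,2,4]
  #9 pop 0: in=[-5,5] → [-5,5] (was [-4,2]); enqueue []
  #10 pop 3: in=[-5,5] → [-5,5] (no change)
  #11 pop 5: in=[-5,4] → [0,2] (no change)
  #12 pop 1: in=[-5,5] → [-5,5] (was [-4,2]); enqueue [6,7]
  #13 pop 2: in=[-5,5] → [-4,5] (was [0,2]); enqueue [0]
  #14 pop 4: in=[-5,5] → [-5,5] (no change)
  #15 pop 6: in=[-5,5] → [-5,5] (was [-5,4]); enqueue [3,5]
  #16 pop 7: in=[-5,5] → [-5,5] (no change)
  #17 pop 0: in=[-5,5] → [-5,5] (no change)
  #18 pop 3: in=[-5,5] → [-5,5] (no change)
  #19 pop 5: in=[-5,5] → [0,2] (no change)

Fixpoint:
  val[0] = [-5,5]
  val[1] = [-5,5]
  val[2] = [-4,5]
  val[3] = [-5,5]
  val[4] = [-5,5]
  val[5] = [0,2]
  val[6] = [-5,5]
  val[7] = [-5,5]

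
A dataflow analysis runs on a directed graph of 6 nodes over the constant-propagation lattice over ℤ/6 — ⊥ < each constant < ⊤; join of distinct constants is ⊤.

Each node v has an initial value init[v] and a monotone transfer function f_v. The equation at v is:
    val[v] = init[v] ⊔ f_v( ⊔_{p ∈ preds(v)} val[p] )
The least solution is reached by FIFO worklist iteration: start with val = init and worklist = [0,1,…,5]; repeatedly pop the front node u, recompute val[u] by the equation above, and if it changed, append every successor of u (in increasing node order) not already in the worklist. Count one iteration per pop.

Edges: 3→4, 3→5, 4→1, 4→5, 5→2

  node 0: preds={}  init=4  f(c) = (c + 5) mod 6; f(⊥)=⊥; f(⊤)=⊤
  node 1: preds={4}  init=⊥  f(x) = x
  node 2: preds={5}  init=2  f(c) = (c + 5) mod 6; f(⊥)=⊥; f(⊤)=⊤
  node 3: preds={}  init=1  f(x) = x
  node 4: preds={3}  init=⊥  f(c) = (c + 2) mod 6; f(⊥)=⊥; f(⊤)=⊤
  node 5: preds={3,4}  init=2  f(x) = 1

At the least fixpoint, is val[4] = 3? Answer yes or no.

yes

Iteration log — 8 steps:
  step 1. node 0  ⊔preds=⊥  new=4  stable
  step 2. node 1  ⊔preds=⊥  new=⊥  stable
  step 3. node 2  ⊔preds=2  new=⊤  old=2  +wl: 
  step 4. node 3  ⊔preds=⊥  new=1  stable
  step 5. node 4  ⊔preds=1  new=3  old=⊥  +wl: 1
  step 6. node 5  ⊔preds=⊤  new=⊤  old=2  +wl: 2
  step 7. node 1  ⊔preds=3  new=3  old=⊥  +wl: 
  step 8. node 2  ⊔preds=⊤  new=⊤  stable

Least fixpoint reached:
  node 0: 4
  node 1: 3
  node 2: ⊤
  node 3: 1
  node 4: 3
  node 5: ⊤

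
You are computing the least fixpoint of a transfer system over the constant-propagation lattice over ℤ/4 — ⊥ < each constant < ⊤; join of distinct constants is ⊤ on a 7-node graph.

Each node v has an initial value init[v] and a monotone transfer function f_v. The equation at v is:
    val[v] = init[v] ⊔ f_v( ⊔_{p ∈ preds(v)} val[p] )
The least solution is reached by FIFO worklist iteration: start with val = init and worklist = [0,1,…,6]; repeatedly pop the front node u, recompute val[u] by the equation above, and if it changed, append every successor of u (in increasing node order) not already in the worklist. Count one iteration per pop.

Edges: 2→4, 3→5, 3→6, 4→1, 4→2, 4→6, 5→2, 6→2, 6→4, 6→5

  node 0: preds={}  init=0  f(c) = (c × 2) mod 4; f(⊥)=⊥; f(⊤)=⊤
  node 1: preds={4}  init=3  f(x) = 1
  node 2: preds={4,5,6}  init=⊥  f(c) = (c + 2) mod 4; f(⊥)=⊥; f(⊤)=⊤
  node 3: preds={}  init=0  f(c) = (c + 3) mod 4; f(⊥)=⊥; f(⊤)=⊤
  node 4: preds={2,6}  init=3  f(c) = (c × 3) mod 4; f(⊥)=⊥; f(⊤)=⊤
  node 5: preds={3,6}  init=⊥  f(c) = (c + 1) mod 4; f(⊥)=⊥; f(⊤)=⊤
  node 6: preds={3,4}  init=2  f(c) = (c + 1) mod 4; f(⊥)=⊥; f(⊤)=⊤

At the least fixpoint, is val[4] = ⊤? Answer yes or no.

Iteration log — 11 steps:
  step 1. node 0  ⊔preds=⊥  new=0  stable
  step 2. node 1  ⊔preds=3  new=⊤  old=3  +wl: 
  step 3. node 2  ⊔preds=⊤  new=⊤  old=⊥  +wl: 
  step 4. node 3  ⊔preds=⊥  new=0  stable
  step 5. node 4  ⊔preds=⊤  new=⊤  old=3  +wl: 1,2
  step 6. node 5  ⊔preds=⊤  new=⊤  old=⊥  +wl: 
  step 7. node 6  ⊔preds=⊤  new=⊤  old=2  +wl: 4,5
  step 8. node 1  ⊔preds=⊤  new=⊤  stable
  step 9. node 2  ⊔preds=⊤  new=⊤  stable
  step 10. node 4  ⊔preds=⊤  new=⊤  stable
  step 11. node 5  ⊔preds=⊤  new=⊤  stable

Least fixpoint reached:
  node 0: 0
  node 1: ⊤
  node 2: ⊤
  node 3: 0
  node 4: ⊤
  node 5: ⊤
  node 6: ⊤

yes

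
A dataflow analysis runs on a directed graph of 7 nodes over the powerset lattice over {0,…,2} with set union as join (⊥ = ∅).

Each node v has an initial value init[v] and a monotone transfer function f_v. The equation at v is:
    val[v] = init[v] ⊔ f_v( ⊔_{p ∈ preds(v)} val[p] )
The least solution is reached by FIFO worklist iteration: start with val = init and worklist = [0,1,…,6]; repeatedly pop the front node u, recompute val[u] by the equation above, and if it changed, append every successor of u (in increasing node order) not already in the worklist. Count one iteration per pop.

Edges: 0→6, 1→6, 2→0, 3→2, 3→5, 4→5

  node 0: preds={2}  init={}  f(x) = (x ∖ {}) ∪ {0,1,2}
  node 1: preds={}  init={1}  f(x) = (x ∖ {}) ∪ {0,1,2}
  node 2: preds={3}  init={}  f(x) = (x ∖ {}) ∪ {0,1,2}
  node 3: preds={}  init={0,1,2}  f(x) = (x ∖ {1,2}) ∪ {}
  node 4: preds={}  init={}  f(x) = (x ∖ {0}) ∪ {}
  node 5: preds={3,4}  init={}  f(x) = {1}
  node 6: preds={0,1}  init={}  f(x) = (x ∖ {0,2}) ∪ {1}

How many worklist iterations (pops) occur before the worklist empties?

Worklist (8 pops):
  #1 pop 0: in={} → {0,1,2} (was {}); enqueue []
  #2 pop 1: in={} → {0,1,2} (was {1}); enqueue []
  #3 pop 2: in={0,1,2} → {0,1,2} (was {}); enqueue [0]
  #4 pop 3: in={} → {0,1,2} (no change)
  #5 pop 4: in={} → {} (no change)
  #6 pop 5: in={0,1,2} → {1} (was {}); enqueue []
  #7 pop 6: in={0,1,2} → {1} (was {}); enqueue []
  #8 pop 0: in={0,1,2} → {0,1,2} (no change)

Fixpoint:
  val[0] = {0,1,2}
  val[1] = {0,1,2}
  val[2] = {0,1,2}
  val[3] = {0,1,2}
  val[4] = {}
  val[5] = {1}
  val[6] = {1}

8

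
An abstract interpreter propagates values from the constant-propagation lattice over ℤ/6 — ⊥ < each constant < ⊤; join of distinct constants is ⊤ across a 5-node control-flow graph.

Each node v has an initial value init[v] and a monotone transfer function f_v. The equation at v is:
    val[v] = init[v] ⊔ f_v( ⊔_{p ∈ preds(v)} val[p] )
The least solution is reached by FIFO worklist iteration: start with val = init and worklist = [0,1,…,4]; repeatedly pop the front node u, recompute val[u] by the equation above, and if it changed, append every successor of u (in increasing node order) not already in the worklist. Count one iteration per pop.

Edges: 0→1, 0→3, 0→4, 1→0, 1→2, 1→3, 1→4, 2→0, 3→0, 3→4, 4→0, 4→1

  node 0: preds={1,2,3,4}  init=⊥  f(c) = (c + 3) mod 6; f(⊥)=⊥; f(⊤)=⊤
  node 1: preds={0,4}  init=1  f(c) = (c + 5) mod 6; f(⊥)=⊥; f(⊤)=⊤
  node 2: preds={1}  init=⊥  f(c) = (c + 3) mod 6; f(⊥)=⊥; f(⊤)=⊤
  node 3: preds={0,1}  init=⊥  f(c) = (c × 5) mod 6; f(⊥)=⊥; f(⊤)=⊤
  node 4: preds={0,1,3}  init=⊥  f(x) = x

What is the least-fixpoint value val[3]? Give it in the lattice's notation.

⊤

Iteration log — 9 steps:
  step 1. node 0  ⊔preds=1  new=4  old=⊥  +wl: 
  step 2. node 1  ⊔preds=4  new=⊤  old=1  +wl: 0
  step 3. node 2  ⊔preds=⊤  new=⊤  old=⊥  +wl: 
  step 4. node 3  ⊔preds=⊤  new=⊤  old=⊥  +wl: 
  step 5. node 4  ⊔preds=⊤  new=⊤  old=⊥  +wl: 1
  step 6. node 0  ⊔preds=⊤  new=⊤  old=4  +wl: 3,4
  step 7. node 1  ⊔preds=⊤  new=⊤  stable
  step 8. node 3  ⊔preds=⊤  new=⊤  stable
  step 9. node 4  ⊔preds=⊤  new=⊤  stable

Least fixpoint reached:
  node 0: ⊤
  node 1: ⊤
  node 2: ⊤
  node 3: ⊤
  node 4: ⊤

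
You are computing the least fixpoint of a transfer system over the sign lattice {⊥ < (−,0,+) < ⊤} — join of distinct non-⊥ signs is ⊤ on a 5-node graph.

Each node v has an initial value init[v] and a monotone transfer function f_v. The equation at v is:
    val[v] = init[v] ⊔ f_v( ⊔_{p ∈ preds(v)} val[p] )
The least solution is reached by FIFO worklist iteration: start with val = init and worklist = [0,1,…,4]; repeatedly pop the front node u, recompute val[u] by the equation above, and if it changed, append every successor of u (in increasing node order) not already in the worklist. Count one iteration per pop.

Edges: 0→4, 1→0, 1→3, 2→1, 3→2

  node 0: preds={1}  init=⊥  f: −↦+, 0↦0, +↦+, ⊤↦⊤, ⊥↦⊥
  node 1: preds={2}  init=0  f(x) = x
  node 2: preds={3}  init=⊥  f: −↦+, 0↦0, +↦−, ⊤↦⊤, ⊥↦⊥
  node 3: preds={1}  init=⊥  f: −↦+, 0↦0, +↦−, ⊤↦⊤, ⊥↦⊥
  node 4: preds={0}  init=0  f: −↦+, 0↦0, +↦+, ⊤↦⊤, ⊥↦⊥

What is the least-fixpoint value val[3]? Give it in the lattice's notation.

0

Iteration log — 7 steps:
  step 1. node 0  ⊔preds=0  new=0  old=⊥  +wl: 
  step 2. node 1  ⊔preds=⊥  new=0  stable
  step 3. node 2  ⊔preds=⊥  new=⊥  stable
  step 4. node 3  ⊔preds=0  new=0  old=⊥  +wl: 2
  step 5. node 4  ⊔preds=0  new=0  stable
  step 6. node 2  ⊔preds=0  new=0  old=⊥  +wl: 1
  step 7. node 1  ⊔preds=0  new=0  stable

Least fixpoint reached:
  node 0: 0
  node 1: 0
  node 2: 0
  node 3: 0
  node 4: 0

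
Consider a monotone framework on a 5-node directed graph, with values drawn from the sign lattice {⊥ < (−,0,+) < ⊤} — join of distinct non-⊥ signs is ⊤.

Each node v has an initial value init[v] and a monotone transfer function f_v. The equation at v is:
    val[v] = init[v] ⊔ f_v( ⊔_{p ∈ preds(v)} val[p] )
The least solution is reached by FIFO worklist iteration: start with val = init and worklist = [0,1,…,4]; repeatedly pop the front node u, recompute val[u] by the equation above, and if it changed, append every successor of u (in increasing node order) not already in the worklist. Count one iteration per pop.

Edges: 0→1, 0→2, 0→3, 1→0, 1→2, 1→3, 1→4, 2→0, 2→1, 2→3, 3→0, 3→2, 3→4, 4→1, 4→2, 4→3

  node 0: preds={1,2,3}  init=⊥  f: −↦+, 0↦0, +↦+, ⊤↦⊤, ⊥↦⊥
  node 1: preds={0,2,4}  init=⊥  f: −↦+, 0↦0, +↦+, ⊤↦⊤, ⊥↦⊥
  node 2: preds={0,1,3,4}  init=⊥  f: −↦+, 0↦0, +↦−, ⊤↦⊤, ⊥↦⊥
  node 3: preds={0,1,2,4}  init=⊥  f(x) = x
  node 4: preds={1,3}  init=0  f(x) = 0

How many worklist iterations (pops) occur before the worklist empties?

9

Trace (9 dequeues):
  [1] u=0 | in ⊥ | out ⊥ | ==
  [2] u=1 | in 0 | out 0 | prev ⊥ | push {0}
  [3] u=2 | in 0 | out 0 | prev ⊥ | push {1}
  [4] u=3 | in 0 | out 0 | prev ⊥ | push {2}
  [5] u=4 | in 0 | out 0 | ==
  [6] u=0 | in 0 | out 0 | prev ⊥ | push {3}
  [7] u=1 | in 0 | out 0 | ==
  [8] u=2 | in 0 | out 0 | ==
  [9] u=3 | in 0 | out 0 | ==

Converged values:
  [0] 0
  [1] 0
  [2] 0
  [3] 0
  [4] 0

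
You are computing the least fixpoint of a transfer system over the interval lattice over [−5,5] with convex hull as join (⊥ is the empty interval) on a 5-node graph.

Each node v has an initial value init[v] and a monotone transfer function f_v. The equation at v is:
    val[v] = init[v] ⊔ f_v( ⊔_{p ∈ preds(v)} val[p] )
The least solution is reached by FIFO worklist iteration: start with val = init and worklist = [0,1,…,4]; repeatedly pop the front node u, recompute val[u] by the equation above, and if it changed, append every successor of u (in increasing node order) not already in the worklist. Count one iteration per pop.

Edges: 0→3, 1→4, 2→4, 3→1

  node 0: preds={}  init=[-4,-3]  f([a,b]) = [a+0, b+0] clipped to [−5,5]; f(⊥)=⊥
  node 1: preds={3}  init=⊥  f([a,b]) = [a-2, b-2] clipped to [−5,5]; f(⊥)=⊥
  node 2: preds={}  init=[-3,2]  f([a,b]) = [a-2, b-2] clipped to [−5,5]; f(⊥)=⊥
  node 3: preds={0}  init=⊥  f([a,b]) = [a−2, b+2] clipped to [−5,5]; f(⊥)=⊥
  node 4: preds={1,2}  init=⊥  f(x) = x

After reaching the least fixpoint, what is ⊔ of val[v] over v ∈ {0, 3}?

[-5,-1]

Iteration log — 7 steps:
  step 1. node 0  ⊔preds=⊥  new=[-4,-3]  stable
  step 2. node 1  ⊔preds=⊥  new=⊥  stable
  step 3. node 2  ⊔preds=⊥  new=[-3,2]  stable
  step 4. node 3  ⊔preds=[-4,-3]  new=[-5,-1]  old=⊥  +wl: 1
  step 5. node 4  ⊔preds=[-3,2]  new=[-3,2]  old=⊥  +wl: 
  step 6. node 1  ⊔preds=[-5,-1]  new=[-5,-3]  old=⊥  +wl: 4
  step 7. node 4  ⊔preds=[-5,2]  new=[-5,2]  old=[-3,2]  +wl: 

Least fixpoint reached:
  node 0: [-4,-3]
  node 1: [-5,-3]
  node 2: [-3,2]
  node 3: [-5,-1]
  node 4: [-5,2]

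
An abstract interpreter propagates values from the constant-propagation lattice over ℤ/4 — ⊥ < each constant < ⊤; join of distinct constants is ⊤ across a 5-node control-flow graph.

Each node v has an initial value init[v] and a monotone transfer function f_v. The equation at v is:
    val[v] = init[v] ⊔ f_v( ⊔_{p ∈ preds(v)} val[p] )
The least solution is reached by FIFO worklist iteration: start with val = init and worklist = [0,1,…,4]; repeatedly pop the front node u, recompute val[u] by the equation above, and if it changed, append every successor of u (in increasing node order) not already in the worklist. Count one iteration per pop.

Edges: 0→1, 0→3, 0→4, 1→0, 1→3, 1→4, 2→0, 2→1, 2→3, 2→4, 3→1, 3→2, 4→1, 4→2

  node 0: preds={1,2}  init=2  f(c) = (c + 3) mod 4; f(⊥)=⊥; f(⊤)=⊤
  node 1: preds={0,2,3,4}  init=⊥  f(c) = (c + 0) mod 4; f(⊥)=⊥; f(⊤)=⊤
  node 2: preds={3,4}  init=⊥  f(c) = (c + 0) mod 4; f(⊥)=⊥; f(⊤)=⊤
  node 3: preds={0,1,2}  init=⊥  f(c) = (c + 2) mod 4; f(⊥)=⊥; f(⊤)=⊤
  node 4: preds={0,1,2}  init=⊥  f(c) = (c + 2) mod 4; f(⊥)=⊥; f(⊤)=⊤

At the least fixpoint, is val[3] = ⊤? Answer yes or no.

yes

Iteration log — 17 steps:
  step 1. node 0  ⊔preds=⊥  new=2  stable
  step 2. node 1  ⊔preds=2  new=2  old=⊥  +wl: 0
  step 3. node 2  ⊔preds=⊥  new=⊥  stable
  step 4. node 3  ⊔preds=2  new=0  old=⊥  +wl: 1,2
  step 5. node 4  ⊔preds=2  new=0  old=⊥  +wl: 
  step 6. node 0  ⊔preds=2  new=⊤  old=2  +wl: 3,4
  step 7. node 1  ⊔preds=⊤  new=⊤  old=2  +wl: 0
  step 8. node 2  ⊔preds=0  new=0  old=⊥  +wl: 1
  step 9. node 3  ⊔preds=⊤  new=⊤  old=0  +wl: 2
  step 10. node 4  ⊔preds=⊤  new=⊤  old=0  +wl: 
  step 11. node 0  ⊔preds=⊤  new=⊤  stable
  step 12. node 1  ⊔preds=⊤  new=⊤  stable
  step 13. node 2  ⊔preds=⊤  new=⊤  old=0  +wl: 0,1,3,4
  step 14. node 0  ⊔preds=⊤  new=⊤  stable
  step 15. node 1  ⊔preds=⊤  new=⊤  stable
  step 16. node 3  ⊔preds=⊤  new=⊤  stable
  step 17. node 4  ⊔preds=⊤  new=⊤  stable

Least fixpoint reached:
  node 0: ⊤
  node 1: ⊤
  node 2: ⊤
  node 3: ⊤
  node 4: ⊤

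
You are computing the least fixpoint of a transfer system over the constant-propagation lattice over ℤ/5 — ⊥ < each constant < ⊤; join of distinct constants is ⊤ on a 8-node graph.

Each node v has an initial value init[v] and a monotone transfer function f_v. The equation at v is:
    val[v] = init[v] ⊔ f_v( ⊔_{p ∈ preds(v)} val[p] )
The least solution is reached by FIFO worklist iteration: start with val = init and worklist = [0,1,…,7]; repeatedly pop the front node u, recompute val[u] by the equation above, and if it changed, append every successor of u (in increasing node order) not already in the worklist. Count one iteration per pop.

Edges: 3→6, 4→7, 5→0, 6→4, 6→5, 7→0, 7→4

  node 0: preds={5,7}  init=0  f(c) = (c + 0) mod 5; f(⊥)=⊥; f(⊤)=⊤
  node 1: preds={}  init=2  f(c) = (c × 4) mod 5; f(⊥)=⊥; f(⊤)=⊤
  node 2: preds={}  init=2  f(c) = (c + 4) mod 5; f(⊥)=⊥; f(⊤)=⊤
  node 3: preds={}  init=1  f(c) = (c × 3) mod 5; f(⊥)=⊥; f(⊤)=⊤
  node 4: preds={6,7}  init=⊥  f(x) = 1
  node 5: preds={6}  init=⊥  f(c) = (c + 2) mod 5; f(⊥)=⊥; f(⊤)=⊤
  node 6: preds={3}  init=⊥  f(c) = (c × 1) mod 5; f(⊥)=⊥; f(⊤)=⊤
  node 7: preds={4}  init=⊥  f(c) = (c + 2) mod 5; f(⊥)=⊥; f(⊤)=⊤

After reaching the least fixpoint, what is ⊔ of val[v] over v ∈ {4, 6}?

Trace (11 dequeues):
  [1] u=0 | in ⊥ | out 0 | ==
  [2] u=1 | in ⊥ | out 2 | ==
  [3] u=2 | in ⊥ | out 2 | ==
  [4] u=3 | in ⊥ | out 1 | ==
  [5] u=4 | in ⊥ | out 1 | prev ⊥ | push {}
  [6] u=5 | in ⊥ | out ⊥ | ==
  [7] u=6 | in 1 | out 1 | prev ⊥ | push {4,5}
  [8] u=7 | in 1 | out 3 | prev ⊥ | push {0}
  [9] u=4 | in ⊤ | out 1 | ==
  [10] u=5 | in 1 | out 3 | prev ⊥ | push {}
  [11] u=0 | in 3 | out ⊤ | prev 0 | push {}

Converged values:
  [0] ⊤
  [1] 2
  [2] 2
  [3] 1
  [4] 1
  [5] 3
  [6] 1
  [7] 3

1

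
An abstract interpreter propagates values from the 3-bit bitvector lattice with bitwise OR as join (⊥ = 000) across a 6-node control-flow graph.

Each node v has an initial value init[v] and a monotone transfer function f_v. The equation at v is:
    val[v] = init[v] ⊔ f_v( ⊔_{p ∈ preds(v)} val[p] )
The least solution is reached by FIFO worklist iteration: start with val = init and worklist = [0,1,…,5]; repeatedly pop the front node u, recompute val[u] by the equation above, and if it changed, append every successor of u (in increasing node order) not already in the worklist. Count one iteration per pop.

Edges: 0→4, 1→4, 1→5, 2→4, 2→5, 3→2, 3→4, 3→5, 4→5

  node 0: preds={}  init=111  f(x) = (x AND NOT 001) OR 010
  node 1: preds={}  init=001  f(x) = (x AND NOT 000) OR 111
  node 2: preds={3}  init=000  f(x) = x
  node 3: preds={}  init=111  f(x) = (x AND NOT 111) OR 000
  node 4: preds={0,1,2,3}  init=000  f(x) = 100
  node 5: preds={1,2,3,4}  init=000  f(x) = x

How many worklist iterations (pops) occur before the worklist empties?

6

Iteration log — 6 steps:
  step 1. node 0  ⊔preds=000  new=111  stable
  step 2. node 1  ⊔preds=000  new=111  old=001  +wl: 
  step 3. node 2  ⊔preds=111  new=111  old=000  +wl: 
  step 4. node 3  ⊔preds=000  new=111  stable
  step 5. node 4  ⊔preds=111  new=100  old=000  +wl: 
  step 6. node 5  ⊔preds=111  new=111  old=000  +wl: 

Least fixpoint reached:
  node 0: 111
  node 1: 111
  node 2: 111
  node 3: 111
  node 4: 100
  node 5: 111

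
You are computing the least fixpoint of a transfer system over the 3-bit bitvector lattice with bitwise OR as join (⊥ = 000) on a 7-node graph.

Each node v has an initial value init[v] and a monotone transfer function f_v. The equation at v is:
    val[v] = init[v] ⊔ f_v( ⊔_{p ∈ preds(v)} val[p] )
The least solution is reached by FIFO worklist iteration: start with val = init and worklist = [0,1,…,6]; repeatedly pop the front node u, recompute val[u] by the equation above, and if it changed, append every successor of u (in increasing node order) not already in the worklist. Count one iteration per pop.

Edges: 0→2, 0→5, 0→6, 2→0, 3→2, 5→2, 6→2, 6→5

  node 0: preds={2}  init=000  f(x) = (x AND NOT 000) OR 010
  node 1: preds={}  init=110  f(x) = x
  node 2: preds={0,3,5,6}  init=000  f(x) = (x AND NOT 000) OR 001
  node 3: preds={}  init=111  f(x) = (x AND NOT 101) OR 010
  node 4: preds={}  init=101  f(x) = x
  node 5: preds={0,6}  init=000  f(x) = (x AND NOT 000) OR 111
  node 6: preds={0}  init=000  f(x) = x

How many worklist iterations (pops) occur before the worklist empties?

13

Iteration log — 13 steps:
  step 1. node 0  ⊔preds=000  new=010  old=000  +wl: 
  step 2. node 1  ⊔preds=000  new=110  stable
  step 3. node 2  ⊔preds=111  new=111  old=000  +wl: 0
  step 4. node 3  ⊔preds=000  new=111  stable
  step 5. node 4  ⊔preds=000  new=101  stable
  step 6. node 5  ⊔preds=010  new=111  old=000  +wl: 2
  step 7. node 6  ⊔preds=010  new=010  old=000  +wl: 5
  step 8. node 0  ⊔preds=111  new=111  old=010  +wl: 6
  step 9. node 2  ⊔preds=111  new=111  stable
  step 10. node 5  ⊔preds=111  new=111  stable
  step 11. node 6  ⊔preds=111  new=111  old=010  +wl: 2,5
  step 12. node 2  ⊔preds=111  new=111  stable
  step 13. node 5  ⊔preds=111  new=111  stable

Least fixpoint reached:
  node 0: 111
  node 1: 110
  node 2: 111
  node 3: 111
  node 4: 101
  node 5: 111
  node 6: 111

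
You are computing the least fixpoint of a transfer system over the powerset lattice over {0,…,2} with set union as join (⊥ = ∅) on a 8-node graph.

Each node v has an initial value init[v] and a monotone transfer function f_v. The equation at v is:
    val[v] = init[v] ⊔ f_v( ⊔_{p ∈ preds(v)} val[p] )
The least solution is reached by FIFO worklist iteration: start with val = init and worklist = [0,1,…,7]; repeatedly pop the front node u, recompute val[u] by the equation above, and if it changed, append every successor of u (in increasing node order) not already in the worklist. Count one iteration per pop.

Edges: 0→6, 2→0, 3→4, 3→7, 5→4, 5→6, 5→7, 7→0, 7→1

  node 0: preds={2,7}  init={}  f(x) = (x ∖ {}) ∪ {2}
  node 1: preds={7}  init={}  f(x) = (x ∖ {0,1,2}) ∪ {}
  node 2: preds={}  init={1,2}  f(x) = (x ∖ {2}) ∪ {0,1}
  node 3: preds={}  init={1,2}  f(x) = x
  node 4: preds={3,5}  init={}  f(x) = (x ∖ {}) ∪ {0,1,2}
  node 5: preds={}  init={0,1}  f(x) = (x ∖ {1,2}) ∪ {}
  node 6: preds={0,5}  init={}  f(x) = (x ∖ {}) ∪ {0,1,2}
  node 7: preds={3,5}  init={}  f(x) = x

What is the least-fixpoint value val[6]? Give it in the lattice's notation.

{0,1,2}

Iteration log — 11 steps:
  step 1. node 0  ⊔preds={1,2}  new={1,2}  old={}  +wl: 
  step 2. node 1  ⊔preds={}  new={}  stable
  step 3. node 2  ⊔preds={}  new={0,1,2}  old={1,2}  +wl: 0
  step 4. node 3  ⊔preds={}  new={1,2}  stable
  step 5. node 4  ⊔preds={0,1,2}  new={0,1,2}  old={}  +wl: 
  step 6. node 5  ⊔preds={}  new={0,1}  stable
  step 7. node 6  ⊔preds={0,1,2}  new={0,1,2}  old={}  +wl: 
  step 8. node 7  ⊔preds={0,1,2}  new={0,1,2}  old={}  +wl: 1
  step 9. node 0  ⊔preds={0,1,2}  new={0,1,2}  old={1,2}  +wl: 6
  step 10. node 1  ⊔preds={0,1,2}  new={}  stable
  step 11. node 6  ⊔preds={0,1,2}  new={0,1,2}  stable

Least fixpoint reached:
  node 0: {0,1,2}
  node 1: {}
  node 2: {0,1,2}
  node 3: {1,2}
  node 4: {0,1,2}
  node 5: {0,1}
  node 6: {0,1,2}
  node 7: {0,1,2}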